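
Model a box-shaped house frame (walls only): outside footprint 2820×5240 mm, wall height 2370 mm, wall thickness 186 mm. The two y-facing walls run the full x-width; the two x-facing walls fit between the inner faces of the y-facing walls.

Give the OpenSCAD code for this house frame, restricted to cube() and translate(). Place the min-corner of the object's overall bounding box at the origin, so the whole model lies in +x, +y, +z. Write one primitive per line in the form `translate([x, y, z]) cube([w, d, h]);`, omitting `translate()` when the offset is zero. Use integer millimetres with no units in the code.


cube([2820, 186, 2370]);
translate([0, 5054, 0]) cube([2820, 186, 2370]);
translate([0, 186, 0]) cube([186, 4868, 2370]);
translate([2634, 186, 0]) cube([186, 4868, 2370]);


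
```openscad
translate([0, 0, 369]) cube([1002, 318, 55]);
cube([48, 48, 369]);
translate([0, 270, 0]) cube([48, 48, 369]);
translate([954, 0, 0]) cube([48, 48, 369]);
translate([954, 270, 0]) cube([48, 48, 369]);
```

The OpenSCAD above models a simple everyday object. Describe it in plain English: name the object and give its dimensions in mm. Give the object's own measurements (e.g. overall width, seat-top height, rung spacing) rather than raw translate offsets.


A bench: a 1002×318 mm seat slab, 55 mm thick, top at z = 424 mm, on four 48×48 mm square legs flush with the seat corners and standing on z = 0.


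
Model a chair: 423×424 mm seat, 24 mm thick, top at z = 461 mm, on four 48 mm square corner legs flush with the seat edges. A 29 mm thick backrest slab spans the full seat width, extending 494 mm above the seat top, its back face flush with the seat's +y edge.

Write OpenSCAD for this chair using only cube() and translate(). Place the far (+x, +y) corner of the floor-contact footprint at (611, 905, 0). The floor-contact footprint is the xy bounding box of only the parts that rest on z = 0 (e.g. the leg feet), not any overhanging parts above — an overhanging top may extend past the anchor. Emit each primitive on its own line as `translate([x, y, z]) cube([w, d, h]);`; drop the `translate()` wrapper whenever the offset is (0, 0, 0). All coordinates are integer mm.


// leg_h = 461 - 24 = 437
translate([188, 481, 437]) cube([423, 424, 24]);
translate([188, 481, 0]) cube([48, 48, 437]);
translate([563, 481, 0]) cube([48, 48, 437]);
translate([188, 857, 0]) cube([48, 48, 437]);
translate([563, 857, 0]) cube([48, 48, 437]);
translate([188, 876, 461]) cube([423, 29, 494]);


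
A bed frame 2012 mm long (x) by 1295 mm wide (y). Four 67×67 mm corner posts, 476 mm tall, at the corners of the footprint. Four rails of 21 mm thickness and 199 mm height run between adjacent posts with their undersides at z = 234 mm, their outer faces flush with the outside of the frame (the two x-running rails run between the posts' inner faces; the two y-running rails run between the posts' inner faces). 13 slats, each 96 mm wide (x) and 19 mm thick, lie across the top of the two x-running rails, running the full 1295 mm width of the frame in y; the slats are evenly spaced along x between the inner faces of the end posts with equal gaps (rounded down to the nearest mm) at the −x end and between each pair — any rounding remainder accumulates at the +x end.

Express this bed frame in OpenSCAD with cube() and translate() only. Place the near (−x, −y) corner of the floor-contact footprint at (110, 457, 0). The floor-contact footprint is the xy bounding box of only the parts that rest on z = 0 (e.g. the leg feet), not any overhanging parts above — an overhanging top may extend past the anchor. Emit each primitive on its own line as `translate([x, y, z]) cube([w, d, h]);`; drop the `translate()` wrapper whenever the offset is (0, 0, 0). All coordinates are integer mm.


translate([110, 457, 0]) cube([67, 67, 476]);
translate([110, 1685, 0]) cube([67, 67, 476]);
translate([2055, 457, 0]) cube([67, 67, 476]);
translate([2055, 1685, 0]) cube([67, 67, 476]);
translate([177, 457, 234]) cube([1878, 21, 199]);
translate([177, 1731, 234]) cube([1878, 21, 199]);
translate([110, 524, 234]) cube([21, 1161, 199]);
translate([2101, 524, 234]) cube([21, 1161, 199]);
translate([222, 457, 433]) cube([96, 1295, 19]);
translate([363, 457, 433]) cube([96, 1295, 19]);
translate([504, 457, 433]) cube([96, 1295, 19]);
translate([645, 457, 433]) cube([96, 1295, 19]);
translate([786, 457, 433]) cube([96, 1295, 19]);
translate([927, 457, 433]) cube([96, 1295, 19]);
translate([1068, 457, 433]) cube([96, 1295, 19]);
translate([1209, 457, 433]) cube([96, 1295, 19]);
translate([1350, 457, 433]) cube([96, 1295, 19]);
translate([1491, 457, 433]) cube([96, 1295, 19]);
translate([1632, 457, 433]) cube([96, 1295, 19]);
translate([1773, 457, 433]) cube([96, 1295, 19]);
translate([1914, 457, 433]) cube([96, 1295, 19]);


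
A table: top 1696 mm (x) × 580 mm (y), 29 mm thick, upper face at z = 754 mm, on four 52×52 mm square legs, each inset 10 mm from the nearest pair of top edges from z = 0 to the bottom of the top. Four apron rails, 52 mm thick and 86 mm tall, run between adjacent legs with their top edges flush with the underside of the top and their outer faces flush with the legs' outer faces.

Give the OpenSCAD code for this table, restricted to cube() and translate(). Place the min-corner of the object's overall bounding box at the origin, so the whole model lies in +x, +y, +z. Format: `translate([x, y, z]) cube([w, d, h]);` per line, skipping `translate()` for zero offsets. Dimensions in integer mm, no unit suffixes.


translate([0, 0, 725]) cube([1696, 580, 29]);
translate([10, 10, 0]) cube([52, 52, 725]);
translate([1634, 10, 0]) cube([52, 52, 725]);
translate([10, 518, 0]) cube([52, 52, 725]);
translate([1634, 518, 0]) cube([52, 52, 725]);
translate([62, 10, 639]) cube([1572, 52, 86]);
translate([62, 518, 639]) cube([1572, 52, 86]);
translate([10, 62, 639]) cube([52, 456, 86]);
translate([1634, 62, 639]) cube([52, 456, 86]);


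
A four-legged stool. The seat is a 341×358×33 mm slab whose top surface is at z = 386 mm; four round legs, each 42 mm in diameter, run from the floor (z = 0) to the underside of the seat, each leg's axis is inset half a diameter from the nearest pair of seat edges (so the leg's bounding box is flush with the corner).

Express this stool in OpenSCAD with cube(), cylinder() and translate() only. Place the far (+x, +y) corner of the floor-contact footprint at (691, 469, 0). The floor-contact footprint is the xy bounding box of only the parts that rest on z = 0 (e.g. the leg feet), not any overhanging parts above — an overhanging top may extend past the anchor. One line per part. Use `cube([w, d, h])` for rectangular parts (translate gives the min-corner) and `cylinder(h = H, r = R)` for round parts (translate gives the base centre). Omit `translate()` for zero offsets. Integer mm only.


// leg_h = 386 - 33 = 353
translate([350, 111, 353]) cube([341, 358, 33]);
translate([371, 132, 0]) cylinder(h = 353, r = 21);
translate([670, 132, 0]) cylinder(h = 353, r = 21);
translate([371, 448, 0]) cylinder(h = 353, r = 21);
translate([670, 448, 0]) cylinder(h = 353, r = 21);


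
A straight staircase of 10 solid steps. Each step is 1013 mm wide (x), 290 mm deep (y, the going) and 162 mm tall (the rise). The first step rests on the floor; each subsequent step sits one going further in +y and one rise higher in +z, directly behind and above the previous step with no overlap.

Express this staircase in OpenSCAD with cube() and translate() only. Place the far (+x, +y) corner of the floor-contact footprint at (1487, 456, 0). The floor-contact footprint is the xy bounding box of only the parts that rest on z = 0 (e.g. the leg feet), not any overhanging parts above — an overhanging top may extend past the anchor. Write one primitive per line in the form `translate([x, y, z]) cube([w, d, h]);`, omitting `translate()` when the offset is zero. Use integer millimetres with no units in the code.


translate([474, 166, 0]) cube([1013, 290, 162]);
translate([474, 456, 162]) cube([1013, 290, 162]);
translate([474, 746, 324]) cube([1013, 290, 162]);
translate([474, 1036, 486]) cube([1013, 290, 162]);
translate([474, 1326, 648]) cube([1013, 290, 162]);
translate([474, 1616, 810]) cube([1013, 290, 162]);
translate([474, 1906, 972]) cube([1013, 290, 162]);
translate([474, 2196, 1134]) cube([1013, 290, 162]);
translate([474, 2486, 1296]) cube([1013, 290, 162]);
translate([474, 2776, 1458]) cube([1013, 290, 162]);


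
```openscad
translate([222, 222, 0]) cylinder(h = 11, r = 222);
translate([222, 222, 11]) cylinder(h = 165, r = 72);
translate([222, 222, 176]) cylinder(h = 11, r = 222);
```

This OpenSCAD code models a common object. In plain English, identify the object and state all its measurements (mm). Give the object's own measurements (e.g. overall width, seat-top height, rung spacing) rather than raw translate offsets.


A spool: two coaxial disc flanges of radius 222 mm and thickness 11 mm, joined by a core cylinder of radius 72 mm and height 165 mm. The lower flange rests on z = 0 and the three cylinders share a vertical axis.


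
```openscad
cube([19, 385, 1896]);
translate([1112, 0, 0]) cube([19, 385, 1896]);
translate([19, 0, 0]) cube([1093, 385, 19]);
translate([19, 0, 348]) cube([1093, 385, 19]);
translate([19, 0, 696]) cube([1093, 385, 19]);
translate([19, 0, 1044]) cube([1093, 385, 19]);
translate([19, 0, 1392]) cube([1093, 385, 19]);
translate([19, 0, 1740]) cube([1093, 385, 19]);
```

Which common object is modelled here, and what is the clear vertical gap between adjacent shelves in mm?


A bookshelf. The clear shelf gap is 329 mm.

Two tall side panels with 6 horizontal boards between them — a bookshelf. The first two shelf undersides are at z = 0 and z = 348; with shelf thickness 19, the clear gap is 348 − 0 − 19 = 329 mm.


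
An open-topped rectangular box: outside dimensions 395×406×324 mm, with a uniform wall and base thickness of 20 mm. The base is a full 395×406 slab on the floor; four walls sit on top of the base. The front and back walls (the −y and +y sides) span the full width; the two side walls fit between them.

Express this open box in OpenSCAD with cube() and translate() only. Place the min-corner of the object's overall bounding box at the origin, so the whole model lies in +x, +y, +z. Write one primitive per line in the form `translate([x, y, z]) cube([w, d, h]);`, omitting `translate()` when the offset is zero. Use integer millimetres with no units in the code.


cube([395, 406, 20]);
translate([0, 0, 20]) cube([395, 20, 304]);
translate([0, 386, 20]) cube([395, 20, 304]);
translate([0, 20, 20]) cube([20, 366, 304]);
translate([375, 20, 20]) cube([20, 366, 304]);


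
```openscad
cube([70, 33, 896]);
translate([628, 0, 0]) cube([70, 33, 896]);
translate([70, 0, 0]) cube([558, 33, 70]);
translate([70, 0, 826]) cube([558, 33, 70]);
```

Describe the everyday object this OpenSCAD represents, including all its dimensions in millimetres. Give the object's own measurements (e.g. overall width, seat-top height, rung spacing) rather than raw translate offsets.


A rectangular picture frame lying in the x–z plane (depth along y). The opening is 558 mm wide (x) by 756 mm tall (z), surrounded by a border 70 mm wide on all four sides. The frame is 33 mm deep and is made of two full-height vertical stiles with two horizontal rails fitted between them.


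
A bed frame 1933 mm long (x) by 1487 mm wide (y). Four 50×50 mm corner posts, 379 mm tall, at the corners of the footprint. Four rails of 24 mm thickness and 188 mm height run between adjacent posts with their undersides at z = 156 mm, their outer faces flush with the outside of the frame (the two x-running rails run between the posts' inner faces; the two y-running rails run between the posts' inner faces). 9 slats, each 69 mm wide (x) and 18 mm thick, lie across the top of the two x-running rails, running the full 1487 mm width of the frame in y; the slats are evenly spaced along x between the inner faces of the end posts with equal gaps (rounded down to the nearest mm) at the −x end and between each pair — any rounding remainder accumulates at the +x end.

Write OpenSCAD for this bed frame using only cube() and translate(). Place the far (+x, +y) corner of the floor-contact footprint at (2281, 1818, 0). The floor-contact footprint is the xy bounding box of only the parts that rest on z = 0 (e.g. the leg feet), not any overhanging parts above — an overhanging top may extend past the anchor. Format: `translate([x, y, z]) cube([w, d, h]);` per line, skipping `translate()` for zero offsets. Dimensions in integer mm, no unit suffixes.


translate([348, 331, 0]) cube([50, 50, 379]);
translate([348, 1768, 0]) cube([50, 50, 379]);
translate([2231, 331, 0]) cube([50, 50, 379]);
translate([2231, 1768, 0]) cube([50, 50, 379]);
translate([398, 331, 156]) cube([1833, 24, 188]);
translate([398, 1794, 156]) cube([1833, 24, 188]);
translate([348, 381, 156]) cube([24, 1387, 188]);
translate([2257, 381, 156]) cube([24, 1387, 188]);
translate([519, 331, 344]) cube([69, 1487, 18]);
translate([709, 331, 344]) cube([69, 1487, 18]);
translate([899, 331, 344]) cube([69, 1487, 18]);
translate([1089, 331, 344]) cube([69, 1487, 18]);
translate([1279, 331, 344]) cube([69, 1487, 18]);
translate([1469, 331, 344]) cube([69, 1487, 18]);
translate([1659, 331, 344]) cube([69, 1487, 18]);
translate([1849, 331, 344]) cube([69, 1487, 18]);
translate([2039, 331, 344]) cube([69, 1487, 18]);


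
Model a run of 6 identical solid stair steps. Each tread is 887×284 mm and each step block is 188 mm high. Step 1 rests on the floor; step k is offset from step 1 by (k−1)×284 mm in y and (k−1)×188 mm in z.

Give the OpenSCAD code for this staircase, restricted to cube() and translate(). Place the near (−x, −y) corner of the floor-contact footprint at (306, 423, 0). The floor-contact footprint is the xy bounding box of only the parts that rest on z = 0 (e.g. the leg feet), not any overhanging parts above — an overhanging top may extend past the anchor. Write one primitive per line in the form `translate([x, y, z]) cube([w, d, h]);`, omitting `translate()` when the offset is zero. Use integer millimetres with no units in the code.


translate([306, 423, 0]) cube([887, 284, 188]);
translate([306, 707, 188]) cube([887, 284, 188]);
translate([306, 991, 376]) cube([887, 284, 188]);
translate([306, 1275, 564]) cube([887, 284, 188]);
translate([306, 1559, 752]) cube([887, 284, 188]);
translate([306, 1843, 940]) cube([887, 284, 188]);


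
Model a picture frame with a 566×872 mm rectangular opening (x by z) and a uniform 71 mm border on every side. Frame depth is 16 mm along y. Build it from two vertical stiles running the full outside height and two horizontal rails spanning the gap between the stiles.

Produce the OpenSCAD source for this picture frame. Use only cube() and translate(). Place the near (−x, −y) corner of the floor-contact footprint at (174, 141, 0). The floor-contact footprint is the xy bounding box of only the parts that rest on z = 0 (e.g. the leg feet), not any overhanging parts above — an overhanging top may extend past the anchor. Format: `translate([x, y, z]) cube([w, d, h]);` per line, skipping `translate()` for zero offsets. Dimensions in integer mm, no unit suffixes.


translate([174, 141, 0]) cube([71, 16, 1014]);
translate([811, 141, 0]) cube([71, 16, 1014]);
translate([245, 141, 0]) cube([566, 16, 71]);
translate([245, 141, 943]) cube([566, 16, 71]);


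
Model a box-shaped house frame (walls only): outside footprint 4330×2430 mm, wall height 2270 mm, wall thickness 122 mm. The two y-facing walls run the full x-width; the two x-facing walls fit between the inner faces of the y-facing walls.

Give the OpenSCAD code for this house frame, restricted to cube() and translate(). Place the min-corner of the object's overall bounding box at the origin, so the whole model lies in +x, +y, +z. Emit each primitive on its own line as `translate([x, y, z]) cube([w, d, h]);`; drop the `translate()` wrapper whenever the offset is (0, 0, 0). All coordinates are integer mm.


cube([4330, 122, 2270]);
translate([0, 2308, 0]) cube([4330, 122, 2270]);
translate([0, 122, 0]) cube([122, 2186, 2270]);
translate([4208, 122, 0]) cube([122, 2186, 2270]);


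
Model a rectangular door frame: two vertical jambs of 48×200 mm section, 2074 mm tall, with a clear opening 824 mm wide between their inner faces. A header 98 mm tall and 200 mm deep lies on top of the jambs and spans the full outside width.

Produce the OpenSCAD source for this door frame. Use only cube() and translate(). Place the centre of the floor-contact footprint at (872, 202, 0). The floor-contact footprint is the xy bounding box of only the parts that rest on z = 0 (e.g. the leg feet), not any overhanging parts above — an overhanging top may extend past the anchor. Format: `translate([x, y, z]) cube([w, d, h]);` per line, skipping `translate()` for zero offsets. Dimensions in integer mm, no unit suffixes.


translate([412, 102, 0]) cube([48, 200, 2074]);
translate([1284, 102, 0]) cube([48, 200, 2074]);
translate([412, 102, 2074]) cube([920, 200, 98]);


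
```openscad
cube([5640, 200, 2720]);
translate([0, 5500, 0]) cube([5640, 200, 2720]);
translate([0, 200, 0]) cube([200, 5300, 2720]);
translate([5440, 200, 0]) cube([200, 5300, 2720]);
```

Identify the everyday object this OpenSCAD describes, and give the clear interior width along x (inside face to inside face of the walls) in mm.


A house (or room) frame. The interior width is 5240 mm.

Four 2720 mm walls enclosing a rectangle with no floor or roof — a room or house frame. Outside width is 5640 mm and wall thickness is 200 mm, so the interior width is 5640 − 2 × 200 = 5240 mm.


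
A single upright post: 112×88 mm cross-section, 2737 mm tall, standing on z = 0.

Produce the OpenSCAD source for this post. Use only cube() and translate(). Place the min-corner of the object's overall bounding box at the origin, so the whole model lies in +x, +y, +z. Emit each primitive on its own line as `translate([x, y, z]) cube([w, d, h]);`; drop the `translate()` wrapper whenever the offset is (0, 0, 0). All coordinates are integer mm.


cube([112, 88, 2737]);


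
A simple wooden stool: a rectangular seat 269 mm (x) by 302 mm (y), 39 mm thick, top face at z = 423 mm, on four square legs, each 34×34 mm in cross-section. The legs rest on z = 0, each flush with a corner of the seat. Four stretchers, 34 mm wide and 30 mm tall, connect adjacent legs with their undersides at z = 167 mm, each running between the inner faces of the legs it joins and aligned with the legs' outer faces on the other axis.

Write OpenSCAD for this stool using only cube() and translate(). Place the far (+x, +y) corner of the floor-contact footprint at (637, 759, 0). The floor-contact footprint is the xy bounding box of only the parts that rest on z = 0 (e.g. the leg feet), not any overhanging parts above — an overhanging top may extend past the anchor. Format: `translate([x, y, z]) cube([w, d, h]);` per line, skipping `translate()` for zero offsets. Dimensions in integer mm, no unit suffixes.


translate([368, 457, 384]) cube([269, 302, 39]);
translate([368, 457, 0]) cube([34, 34, 384]);
translate([603, 457, 0]) cube([34, 34, 384]);
translate([368, 725, 0]) cube([34, 34, 384]);
translate([603, 725, 0]) cube([34, 34, 384]);
translate([402, 457, 167]) cube([201, 34, 30]);
translate([402, 725, 167]) cube([201, 34, 30]);
translate([368, 491, 167]) cube([34, 234, 30]);
translate([603, 491, 167]) cube([34, 234, 30]);


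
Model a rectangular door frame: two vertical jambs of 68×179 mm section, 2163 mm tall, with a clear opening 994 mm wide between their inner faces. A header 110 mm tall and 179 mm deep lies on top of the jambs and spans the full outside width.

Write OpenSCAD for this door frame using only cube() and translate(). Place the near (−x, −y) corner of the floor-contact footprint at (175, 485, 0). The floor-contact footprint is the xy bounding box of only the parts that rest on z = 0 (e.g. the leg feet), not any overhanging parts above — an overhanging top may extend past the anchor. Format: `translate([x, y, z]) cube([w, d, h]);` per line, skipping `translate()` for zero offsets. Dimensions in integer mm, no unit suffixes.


translate([175, 485, 0]) cube([68, 179, 2163]);
translate([1237, 485, 0]) cube([68, 179, 2163]);
translate([175, 485, 2163]) cube([1130, 179, 110]);


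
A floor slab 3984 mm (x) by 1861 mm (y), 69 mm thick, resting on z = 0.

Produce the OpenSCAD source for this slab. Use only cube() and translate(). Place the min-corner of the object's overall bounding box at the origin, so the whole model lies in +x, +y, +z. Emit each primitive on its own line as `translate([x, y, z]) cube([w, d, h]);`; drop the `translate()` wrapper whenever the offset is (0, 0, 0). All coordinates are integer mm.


cube([3984, 1861, 69]);


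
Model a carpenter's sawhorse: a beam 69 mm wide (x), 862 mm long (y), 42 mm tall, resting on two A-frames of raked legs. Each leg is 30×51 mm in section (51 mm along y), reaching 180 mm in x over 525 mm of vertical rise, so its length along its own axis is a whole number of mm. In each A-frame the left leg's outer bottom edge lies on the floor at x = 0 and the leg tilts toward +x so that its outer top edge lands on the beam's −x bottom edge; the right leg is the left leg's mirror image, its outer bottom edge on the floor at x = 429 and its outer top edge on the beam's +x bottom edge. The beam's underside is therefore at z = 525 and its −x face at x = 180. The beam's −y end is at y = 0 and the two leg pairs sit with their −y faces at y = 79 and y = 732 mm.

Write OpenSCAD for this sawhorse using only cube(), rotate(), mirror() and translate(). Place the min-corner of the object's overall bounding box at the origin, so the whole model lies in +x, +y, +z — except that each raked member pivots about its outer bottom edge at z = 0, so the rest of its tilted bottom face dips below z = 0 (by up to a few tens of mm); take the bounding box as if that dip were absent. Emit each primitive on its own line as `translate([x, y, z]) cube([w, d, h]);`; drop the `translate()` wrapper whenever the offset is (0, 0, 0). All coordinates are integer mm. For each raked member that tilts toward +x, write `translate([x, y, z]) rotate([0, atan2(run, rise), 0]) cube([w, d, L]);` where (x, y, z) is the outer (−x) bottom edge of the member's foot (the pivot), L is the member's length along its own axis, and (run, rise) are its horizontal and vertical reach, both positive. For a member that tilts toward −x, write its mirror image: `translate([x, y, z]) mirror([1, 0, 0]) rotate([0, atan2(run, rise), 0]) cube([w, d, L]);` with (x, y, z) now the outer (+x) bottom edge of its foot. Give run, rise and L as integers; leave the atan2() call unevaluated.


translate([180, 0, 525]) cube([69, 862, 42]);
translate([0, 79, 0]) rotate([0, atan2(180, 525), 0]) cube([30, 51, 555]);
translate([429, 79, 0]) mirror([1, 0, 0]) rotate([0, atan2(180, 525), 0]) cube([30, 51, 555]);
translate([0, 732, 0]) rotate([0, atan2(180, 525), 0]) cube([30, 51, 555]);
translate([429, 732, 0]) mirror([1, 0, 0]) rotate([0, atan2(180, 525), 0]) cube([30, 51, 555]);


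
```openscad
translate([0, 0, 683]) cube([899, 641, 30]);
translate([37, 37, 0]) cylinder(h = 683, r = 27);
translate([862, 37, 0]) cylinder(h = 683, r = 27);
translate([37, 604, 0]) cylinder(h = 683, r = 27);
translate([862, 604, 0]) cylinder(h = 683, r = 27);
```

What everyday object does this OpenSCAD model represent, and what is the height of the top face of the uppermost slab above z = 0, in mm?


A table. The table height is 713 mm.

A 899×641×30 slab sits at z = 683 on four Ø54 mm round legs — a table. The top surface is at 683 + 30 = 713 mm.


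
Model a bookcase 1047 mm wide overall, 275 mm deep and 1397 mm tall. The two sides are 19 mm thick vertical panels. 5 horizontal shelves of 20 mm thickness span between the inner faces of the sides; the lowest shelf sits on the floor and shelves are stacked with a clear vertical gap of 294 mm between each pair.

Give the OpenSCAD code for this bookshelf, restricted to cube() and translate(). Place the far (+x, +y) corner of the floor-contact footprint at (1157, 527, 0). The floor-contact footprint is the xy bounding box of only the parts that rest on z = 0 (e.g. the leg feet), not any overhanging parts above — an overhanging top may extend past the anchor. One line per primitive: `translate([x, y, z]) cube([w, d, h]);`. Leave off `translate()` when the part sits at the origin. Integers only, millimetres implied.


translate([110, 252, 0]) cube([19, 275, 1397]);
translate([1138, 252, 0]) cube([19, 275, 1397]);
translate([129, 252, 0]) cube([1009, 275, 20]);
translate([129, 252, 314]) cube([1009, 275, 20]);
translate([129, 252, 628]) cube([1009, 275, 20]);
translate([129, 252, 942]) cube([1009, 275, 20]);
translate([129, 252, 1256]) cube([1009, 275, 20]);


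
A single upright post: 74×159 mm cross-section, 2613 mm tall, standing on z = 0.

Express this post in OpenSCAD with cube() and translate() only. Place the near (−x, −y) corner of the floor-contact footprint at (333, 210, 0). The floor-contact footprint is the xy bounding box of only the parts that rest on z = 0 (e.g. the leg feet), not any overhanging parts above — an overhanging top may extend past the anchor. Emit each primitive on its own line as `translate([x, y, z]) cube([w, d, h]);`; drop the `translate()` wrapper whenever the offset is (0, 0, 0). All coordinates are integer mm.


translate([333, 210, 0]) cube([74, 159, 2613]);


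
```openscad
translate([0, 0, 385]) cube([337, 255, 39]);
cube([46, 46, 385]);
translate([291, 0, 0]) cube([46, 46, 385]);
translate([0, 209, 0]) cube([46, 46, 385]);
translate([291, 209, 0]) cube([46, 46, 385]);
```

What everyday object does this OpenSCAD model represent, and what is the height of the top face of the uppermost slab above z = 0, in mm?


A stool. The seat height is 424 mm.

A 337×255×39 slab at z = 385 on four corner posts — a stool. The seat top is 385 + 39 = 424 mm.


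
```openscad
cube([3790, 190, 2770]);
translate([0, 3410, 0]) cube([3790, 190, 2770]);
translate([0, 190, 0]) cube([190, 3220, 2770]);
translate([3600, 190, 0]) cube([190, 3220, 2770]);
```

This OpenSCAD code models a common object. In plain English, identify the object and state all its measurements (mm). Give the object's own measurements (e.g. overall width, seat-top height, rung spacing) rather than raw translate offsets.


The wall frame of a small rectangular building: four walls, each 2770 mm tall and 190 mm thick, enclosing a footprint 3790 mm (x) by 3600 mm (y) outside-to-outside, with no floor or roof. The front and back walls (the −y and +y sides) span the full width; the two side walls fit between them.


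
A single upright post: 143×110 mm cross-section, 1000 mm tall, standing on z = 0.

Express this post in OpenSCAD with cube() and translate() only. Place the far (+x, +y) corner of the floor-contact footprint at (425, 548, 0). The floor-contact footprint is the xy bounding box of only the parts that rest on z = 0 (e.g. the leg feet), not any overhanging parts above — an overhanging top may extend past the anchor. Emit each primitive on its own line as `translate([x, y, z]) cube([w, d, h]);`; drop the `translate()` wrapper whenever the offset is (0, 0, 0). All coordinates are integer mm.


translate([282, 438, 0]) cube([143, 110, 1000]);


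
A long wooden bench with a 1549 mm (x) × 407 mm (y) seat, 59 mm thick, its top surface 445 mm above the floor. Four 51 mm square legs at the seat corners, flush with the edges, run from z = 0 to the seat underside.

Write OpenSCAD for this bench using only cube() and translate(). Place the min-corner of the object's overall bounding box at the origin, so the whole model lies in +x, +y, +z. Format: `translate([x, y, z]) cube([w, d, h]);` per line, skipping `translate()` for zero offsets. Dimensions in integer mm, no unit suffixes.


translate([0, 0, 386]) cube([1549, 407, 59]);
cube([51, 51, 386]);
translate([0, 356, 0]) cube([51, 51, 386]);
translate([1498, 0, 0]) cube([51, 51, 386]);
translate([1498, 356, 0]) cube([51, 51, 386]);


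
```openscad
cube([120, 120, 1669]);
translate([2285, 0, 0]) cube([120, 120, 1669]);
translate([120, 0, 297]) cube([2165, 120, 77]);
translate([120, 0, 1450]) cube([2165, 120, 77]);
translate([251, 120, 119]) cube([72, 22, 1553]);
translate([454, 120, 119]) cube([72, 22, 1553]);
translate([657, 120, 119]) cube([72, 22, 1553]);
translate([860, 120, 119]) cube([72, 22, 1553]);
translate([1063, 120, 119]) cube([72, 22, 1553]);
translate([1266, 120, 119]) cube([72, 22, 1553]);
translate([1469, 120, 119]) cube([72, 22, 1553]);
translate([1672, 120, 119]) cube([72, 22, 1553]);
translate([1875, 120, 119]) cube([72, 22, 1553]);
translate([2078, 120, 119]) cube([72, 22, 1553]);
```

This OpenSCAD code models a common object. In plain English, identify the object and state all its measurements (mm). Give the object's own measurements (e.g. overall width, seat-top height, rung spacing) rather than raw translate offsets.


A fence section. Two 120×120 mm posts, 1669 mm tall, stand on the floor with a clear span of 2165 mm between their inner faces. Two horizontal rails of 120×77 mm section span the gap between the posts with their undersides at z = 297 mm and z = 1450 mm, flush with the posts' −y face. 10 pickets, each 72 mm wide, 22 mm thick and 1553 mm tall, are fixed to the +y face of the rails with their bottoms at z = 119 mm, spaced across the span with a 131 mm gap after the −x post and between neighbouring pickets, with 135 mm left before the +x post.


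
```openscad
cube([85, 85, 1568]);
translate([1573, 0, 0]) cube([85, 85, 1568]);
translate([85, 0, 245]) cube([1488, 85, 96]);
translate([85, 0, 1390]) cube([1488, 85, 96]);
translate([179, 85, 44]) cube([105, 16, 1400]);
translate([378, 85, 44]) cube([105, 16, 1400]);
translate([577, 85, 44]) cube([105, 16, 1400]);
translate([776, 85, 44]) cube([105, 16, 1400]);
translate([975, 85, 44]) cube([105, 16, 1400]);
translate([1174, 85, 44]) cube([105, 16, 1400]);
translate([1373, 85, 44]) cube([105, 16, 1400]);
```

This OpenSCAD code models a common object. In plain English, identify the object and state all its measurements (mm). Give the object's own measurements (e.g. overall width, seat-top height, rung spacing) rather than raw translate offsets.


A fence section. Two 85×85 mm posts, 1568 mm tall, stand on the floor with a clear span of 1488 mm between their inner faces. Two horizontal rails of 85×96 mm section span the gap between the posts with their undersides at z = 245 mm and z = 1390 mm, flush with the posts' −y face. 7 pickets, each 105 mm wide, 16 mm thick and 1400 mm tall, are fixed to the +y face of the rails with their bottoms at z = 44 mm, spaced across the span with a 94 mm gap after the −x post and between neighbouring pickets, with 95 mm left before the +x post.


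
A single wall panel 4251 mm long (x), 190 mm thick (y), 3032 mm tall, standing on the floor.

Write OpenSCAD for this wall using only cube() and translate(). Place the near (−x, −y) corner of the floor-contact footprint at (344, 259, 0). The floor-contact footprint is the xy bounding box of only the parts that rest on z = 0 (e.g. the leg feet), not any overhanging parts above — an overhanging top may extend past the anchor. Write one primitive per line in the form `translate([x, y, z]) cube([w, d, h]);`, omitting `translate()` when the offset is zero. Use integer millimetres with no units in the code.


translate([344, 259, 0]) cube([4251, 190, 3032]);


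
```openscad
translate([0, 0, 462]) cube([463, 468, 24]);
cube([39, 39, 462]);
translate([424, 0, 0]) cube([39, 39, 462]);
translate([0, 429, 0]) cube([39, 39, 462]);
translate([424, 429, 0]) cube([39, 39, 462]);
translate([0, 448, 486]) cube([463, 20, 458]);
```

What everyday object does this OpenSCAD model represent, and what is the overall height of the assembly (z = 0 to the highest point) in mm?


A chair. The overall height is 944 mm.

A slab on four corner posts with a tall panel at the back — a chair. The seat slab sits at z = 462 with thickness 24, and the 458 mm backrest starts at the seat top, so the overall height is 462 + 24 + 458 = 944 mm.


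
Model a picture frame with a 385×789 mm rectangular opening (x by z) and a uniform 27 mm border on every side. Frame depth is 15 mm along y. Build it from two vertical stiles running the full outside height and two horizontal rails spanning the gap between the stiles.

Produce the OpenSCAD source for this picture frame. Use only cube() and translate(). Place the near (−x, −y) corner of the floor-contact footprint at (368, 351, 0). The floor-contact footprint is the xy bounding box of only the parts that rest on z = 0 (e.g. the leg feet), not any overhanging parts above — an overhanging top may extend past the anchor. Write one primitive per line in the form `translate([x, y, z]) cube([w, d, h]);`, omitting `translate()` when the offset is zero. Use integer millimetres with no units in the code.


translate([368, 351, 0]) cube([27, 15, 843]);
translate([780, 351, 0]) cube([27, 15, 843]);
translate([395, 351, 0]) cube([385, 15, 27]);
translate([395, 351, 816]) cube([385, 15, 27]);


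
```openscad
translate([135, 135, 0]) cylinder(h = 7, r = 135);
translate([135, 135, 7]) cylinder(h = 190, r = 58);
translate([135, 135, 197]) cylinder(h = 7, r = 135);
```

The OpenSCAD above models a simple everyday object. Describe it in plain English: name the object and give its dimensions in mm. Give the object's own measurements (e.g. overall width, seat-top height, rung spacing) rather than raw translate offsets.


A spool: two coaxial disc flanges of radius 135 mm and thickness 7 mm, joined by a core cylinder of radius 58 mm and height 190 mm. The lower flange rests on z = 0 and the three cylinders share a vertical axis.


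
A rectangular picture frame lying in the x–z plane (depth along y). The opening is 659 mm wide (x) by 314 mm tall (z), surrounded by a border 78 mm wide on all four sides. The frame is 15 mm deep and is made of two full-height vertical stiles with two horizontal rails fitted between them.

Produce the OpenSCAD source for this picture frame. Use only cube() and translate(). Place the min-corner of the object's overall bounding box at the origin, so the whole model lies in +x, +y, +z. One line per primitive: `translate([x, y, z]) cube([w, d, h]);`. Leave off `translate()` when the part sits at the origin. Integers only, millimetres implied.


cube([78, 15, 470]);
translate([737, 0, 0]) cube([78, 15, 470]);
translate([78, 0, 0]) cube([659, 15, 78]);
translate([78, 0, 392]) cube([659, 15, 78]);


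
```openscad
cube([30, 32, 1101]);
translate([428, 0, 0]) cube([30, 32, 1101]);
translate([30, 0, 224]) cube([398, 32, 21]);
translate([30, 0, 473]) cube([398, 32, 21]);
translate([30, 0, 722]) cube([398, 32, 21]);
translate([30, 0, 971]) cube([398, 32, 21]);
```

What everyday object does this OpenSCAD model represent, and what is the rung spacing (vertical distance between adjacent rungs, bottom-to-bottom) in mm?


A ladder. The rung spacing is 249 mm.

Two tall 30×32 posts with 4 short bars between them — a ladder. Adjacent rungs sit at z = 224 and z = 473, so the spacing is 473 − 224 = 249 mm.


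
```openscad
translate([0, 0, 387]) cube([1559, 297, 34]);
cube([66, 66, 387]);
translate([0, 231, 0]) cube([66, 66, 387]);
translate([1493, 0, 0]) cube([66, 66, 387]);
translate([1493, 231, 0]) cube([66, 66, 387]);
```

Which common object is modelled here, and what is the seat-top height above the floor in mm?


A bench. The seat-top height is 421 mm.

A long slab on four corner posts — a bench. The slab sits at z = 387 with thickness 34, so the top is 387 + 34 = 421 mm.


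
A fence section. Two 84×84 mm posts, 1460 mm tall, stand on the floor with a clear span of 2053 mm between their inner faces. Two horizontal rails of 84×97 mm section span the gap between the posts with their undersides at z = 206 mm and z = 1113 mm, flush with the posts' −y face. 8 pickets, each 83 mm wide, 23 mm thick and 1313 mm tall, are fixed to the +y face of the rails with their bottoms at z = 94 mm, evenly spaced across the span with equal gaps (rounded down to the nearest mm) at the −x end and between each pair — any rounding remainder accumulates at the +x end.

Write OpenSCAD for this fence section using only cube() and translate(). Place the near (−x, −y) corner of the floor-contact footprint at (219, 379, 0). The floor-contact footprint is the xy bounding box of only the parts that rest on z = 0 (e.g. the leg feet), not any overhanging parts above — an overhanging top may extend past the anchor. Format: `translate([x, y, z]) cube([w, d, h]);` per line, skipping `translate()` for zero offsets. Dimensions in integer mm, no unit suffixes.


translate([219, 379, 0]) cube([84, 84, 1460]);
translate([2356, 379, 0]) cube([84, 84, 1460]);
translate([303, 379, 206]) cube([2053, 84, 97]);
translate([303, 379, 1113]) cube([2053, 84, 97]);
translate([457, 463, 94]) cube([83, 23, 1313]);
translate([694, 463, 94]) cube([83, 23, 1313]);
translate([931, 463, 94]) cube([83, 23, 1313]);
translate([1168, 463, 94]) cube([83, 23, 1313]);
translate([1405, 463, 94]) cube([83, 23, 1313]);
translate([1642, 463, 94]) cube([83, 23, 1313]);
translate([1879, 463, 94]) cube([83, 23, 1313]);
translate([2116, 463, 94]) cube([83, 23, 1313]);


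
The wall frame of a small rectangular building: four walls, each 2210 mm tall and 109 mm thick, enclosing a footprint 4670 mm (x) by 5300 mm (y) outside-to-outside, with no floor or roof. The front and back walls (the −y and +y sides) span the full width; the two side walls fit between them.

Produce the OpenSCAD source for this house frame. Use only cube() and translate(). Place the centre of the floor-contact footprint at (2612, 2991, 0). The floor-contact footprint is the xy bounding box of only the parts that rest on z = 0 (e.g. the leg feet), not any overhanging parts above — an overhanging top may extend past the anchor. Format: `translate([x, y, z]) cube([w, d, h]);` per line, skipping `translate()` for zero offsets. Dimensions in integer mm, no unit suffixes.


translate([277, 341, 0]) cube([4670, 109, 2210]);
translate([277, 5532, 0]) cube([4670, 109, 2210]);
translate([277, 450, 0]) cube([109, 5082, 2210]);
translate([4838, 450, 0]) cube([109, 5082, 2210]);


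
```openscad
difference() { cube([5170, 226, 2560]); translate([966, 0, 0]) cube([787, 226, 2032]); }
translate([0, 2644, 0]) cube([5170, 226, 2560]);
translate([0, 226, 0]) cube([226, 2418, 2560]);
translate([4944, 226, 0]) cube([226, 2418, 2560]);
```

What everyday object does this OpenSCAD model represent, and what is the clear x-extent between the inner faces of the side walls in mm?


A single room. The interior width is 4718 mm.

Four walls enclosing a rectangle with a door in the front wall — a room. Outside width 5170 minus two 226 mm walls gives 4718 mm.


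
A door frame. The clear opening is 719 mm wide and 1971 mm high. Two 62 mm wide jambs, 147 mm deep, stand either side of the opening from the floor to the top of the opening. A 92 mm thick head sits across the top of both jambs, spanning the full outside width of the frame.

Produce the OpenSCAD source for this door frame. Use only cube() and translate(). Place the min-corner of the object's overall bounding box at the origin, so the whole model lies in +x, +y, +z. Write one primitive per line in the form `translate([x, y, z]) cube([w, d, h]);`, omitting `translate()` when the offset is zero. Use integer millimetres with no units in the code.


cube([62, 147, 1971]);
translate([781, 0, 0]) cube([62, 147, 1971]);
translate([0, 0, 1971]) cube([843, 147, 92]);


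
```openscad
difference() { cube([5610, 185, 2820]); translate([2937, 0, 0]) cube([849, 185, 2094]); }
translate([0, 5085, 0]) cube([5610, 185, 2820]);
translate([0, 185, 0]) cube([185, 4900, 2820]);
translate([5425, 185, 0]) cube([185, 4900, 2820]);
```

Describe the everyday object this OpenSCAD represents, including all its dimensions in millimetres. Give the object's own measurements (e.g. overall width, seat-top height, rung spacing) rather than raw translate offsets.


A single room: four walls, each 2820 mm tall and 185 mm thick, enclosing an outside footprint 5610×5270 mm (x × y), no floor or roof. The front and back walls (−y and +y sides) run the full x-width; the side walls fit between their inner faces. A door opening 849 mm wide and 2094 mm tall is cut through the front wall from the floor up, its −x edge 2937 mm from the wall's −x end.
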